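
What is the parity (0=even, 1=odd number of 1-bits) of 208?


0b11010000 has 3 ones => parity 1

1


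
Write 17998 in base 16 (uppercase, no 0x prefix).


17998 = 464E hex

464E


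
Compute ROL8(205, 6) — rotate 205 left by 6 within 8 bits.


Rotate 0b11001101 left by 6 (8-bit) = 0b1110011 = 115

115


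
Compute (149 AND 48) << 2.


Step 1: 149 & 48 = 16
Step 2: 16 << 2 = 64

64


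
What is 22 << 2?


0b10110 << 2 = 0b1011000 = 88

88


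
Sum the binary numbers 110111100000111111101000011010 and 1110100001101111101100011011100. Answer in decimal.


110111100000111111101000011010 + 1110100001101111101100011011100 = 10101011101110111101001011110110 = 2881213174

2881213174


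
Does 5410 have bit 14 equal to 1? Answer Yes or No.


0b1010100100010, bit 14 = 0. No

No


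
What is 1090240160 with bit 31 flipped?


1090240160 ^ (1 << 31) = 1090240160 ^ 2147483648 = 3237723808

3237723808


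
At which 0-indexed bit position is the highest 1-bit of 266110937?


0b1111110111001000011111011001. Highest set bit at position 27

27


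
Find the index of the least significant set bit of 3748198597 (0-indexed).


0b11011111011010001111100011000101. Lowest set bit at position 0

0


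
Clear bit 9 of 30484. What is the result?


30484 & ~(1 << 9) = 29972

29972


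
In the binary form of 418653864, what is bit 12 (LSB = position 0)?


0b11000111101000010011010101000, position 12 = 0

0


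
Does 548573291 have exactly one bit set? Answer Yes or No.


0b100000101100101001000001101011. Multiple bits set => No

No


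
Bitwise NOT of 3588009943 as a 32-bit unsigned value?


~0b11010101110111001010111111010111 = 0b101010001000110101000000101000 = 706957352 (32-bit unsigned)

706957352


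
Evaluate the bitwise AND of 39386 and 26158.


0b1001100111011010 & 0b110011000101110 = 0b1010 = 10

10


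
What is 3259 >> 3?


0b110010111011 >> 3 = 0b110010111 = 407

407


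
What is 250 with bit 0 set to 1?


250 | (1 << 0) = 250 | 1 = 251

251


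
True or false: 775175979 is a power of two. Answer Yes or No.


0b101110001101000011111100101011. Multiple bits set => No

No


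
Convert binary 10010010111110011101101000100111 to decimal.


10010010111110011101101000100111 in decimal = 2465847847

2465847847


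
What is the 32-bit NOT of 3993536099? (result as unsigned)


~0b11101110000010001000011001100011 = 0b10001111101110111100110011100 = 301431196 (32-bit unsigned)

301431196


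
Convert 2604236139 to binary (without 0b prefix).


2604236139 = 10011011001110010111110101101011 in binary

10011011001110010111110101101011


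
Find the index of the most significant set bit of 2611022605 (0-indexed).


0b10011011101000010000101100001101. Highest set bit at position 31

31


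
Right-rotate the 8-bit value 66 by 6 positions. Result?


Rotate 0b1000010 right by 6 (8-bit) = 0b1001 = 9

9


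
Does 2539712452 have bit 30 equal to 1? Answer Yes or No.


0b10010111011000001110111111000100, bit 30 = 0. No

No


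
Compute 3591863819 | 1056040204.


0b11010110000101110111111000001011 | 0b111110111100011110010100001100 = 0b11111110111101111111111100001111 = 4277665551

4277665551


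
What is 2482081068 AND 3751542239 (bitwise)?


0b10010011111100011000110100101100 & 0b11011111100110111111110111011111 = 0b10010011100100011000110100001100 = 2475789580

2475789580


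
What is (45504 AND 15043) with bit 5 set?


Step 1: 45504 & 15043 = 12480
Step 2: 12480 | (1 << 5) = 12480 | 32 = 12512

12512


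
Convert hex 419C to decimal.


419C hex = 16796 decimal

16796


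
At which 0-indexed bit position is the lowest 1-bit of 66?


0b1000010. Lowest set bit at position 1

1


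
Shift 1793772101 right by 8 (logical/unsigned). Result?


0b1101010111010101100101001000101 >> 8 = 0b11010101110101011001010 = 7006922

7006922


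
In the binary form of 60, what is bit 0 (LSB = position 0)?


0b111100, position 0 = 0

0


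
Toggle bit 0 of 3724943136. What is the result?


3724943136 ^ (1 << 0) = 3724943136 ^ 1 = 3724943137

3724943137


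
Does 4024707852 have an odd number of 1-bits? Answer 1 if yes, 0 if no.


0b11101111111001000010101100001100 has 17 ones => parity 1

1


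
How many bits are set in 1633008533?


0b1100001010101011011101110010101 has 17 set bits

17


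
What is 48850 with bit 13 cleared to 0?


48850 & ~(1 << 13) = 40658

40658


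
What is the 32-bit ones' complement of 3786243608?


3786243608 ^ 4294967295 = 508723687

508723687


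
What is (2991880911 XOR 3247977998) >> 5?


Step 1: 2991880911 ^ 3247977998 = 1942768833
Step 2: 1942768833 >> 5 = 60711526

60711526


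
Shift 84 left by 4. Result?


0b1010100 << 4 = 0b10101000000 = 1344

1344


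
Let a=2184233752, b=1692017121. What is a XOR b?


2184233752 ^ 1692017121 = 3874153209

3874153209


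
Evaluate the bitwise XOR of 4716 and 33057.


0b1001001101100 ^ 0b1000000100100001 = 0b1001001101001101 = 37709

37709


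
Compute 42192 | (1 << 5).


42192 | (1 << 5) = 42192 | 32 = 42224

42224


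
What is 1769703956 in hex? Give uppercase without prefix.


1769703956 = 697B8A14 hex

697B8A14


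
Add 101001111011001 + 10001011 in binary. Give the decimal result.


101001111011001 + 10001011 = 101010001100100 = 21604

21604


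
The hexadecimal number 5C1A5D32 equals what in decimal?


5C1A5D32 hex = 1545231666 decimal

1545231666


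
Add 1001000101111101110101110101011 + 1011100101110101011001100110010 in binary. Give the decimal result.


1001000101111101110101110101011 + 1011100101110101011001100110010 = 10100101011110011001111011011101 = 2776211165

2776211165


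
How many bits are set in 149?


0b10010101 has 4 set bits

4


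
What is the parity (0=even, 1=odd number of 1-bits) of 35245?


0b1000100110101101 has 8 ones => parity 0

0


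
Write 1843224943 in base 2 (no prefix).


1843224943 = 1101101110111010110000101101111 in binary

1101101110111010110000101101111


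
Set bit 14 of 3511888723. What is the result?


3511888723 | (1 << 14) = 3511888723 | 16384 = 3511905107

3511905107


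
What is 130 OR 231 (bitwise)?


0b10000010 | 0b11100111 = 0b11100111 = 231

231


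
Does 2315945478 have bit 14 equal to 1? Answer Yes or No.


0b10001010000010101000011000000110, bit 14 = 0. No

No


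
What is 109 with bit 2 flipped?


109 ^ (1 << 2) = 109 ^ 4 = 105

105


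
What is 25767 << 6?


0b110010010100111 << 6 = 0b110010010100111000000 = 1649088

1649088


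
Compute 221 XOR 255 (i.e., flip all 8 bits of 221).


221 ^ 255 = 34

34


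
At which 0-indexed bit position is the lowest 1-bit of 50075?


0b1100001110011011. Lowest set bit at position 0

0


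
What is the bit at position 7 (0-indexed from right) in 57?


0b111001, position 7 = 0

0


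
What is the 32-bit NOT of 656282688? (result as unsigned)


~0b100111000111100001010001000000 = 0b11011000111000011110101110111111 = 3638684607 (32-bit unsigned)

3638684607


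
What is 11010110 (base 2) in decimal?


11010110 in decimal = 214

214


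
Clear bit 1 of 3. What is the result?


3 & ~(1 << 1) = 1

1


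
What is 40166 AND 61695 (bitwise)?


0b1001110011100110 & 0b1111000011111111 = 0b1001000011100110 = 37094

37094


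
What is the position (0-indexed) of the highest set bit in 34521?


0b1000011011011001. Highest set bit at position 15

15


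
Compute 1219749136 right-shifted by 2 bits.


0b1001000101100111110010100010000 >> 2 = 0b10010001011001111100101000100 = 304937284

304937284


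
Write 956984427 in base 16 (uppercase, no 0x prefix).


956984427 = 390A6C6B hex

390A6C6B


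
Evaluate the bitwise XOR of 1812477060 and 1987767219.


0b1101100000010000011010010000100 ^ 0b1110110011110101110101110110011 = 0b11010011100101101111100110111 = 443735863

443735863


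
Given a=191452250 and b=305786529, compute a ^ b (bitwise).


191452250 ^ 305786529 = 424721147

424721147


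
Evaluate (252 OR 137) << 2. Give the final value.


Step 1: 252 | 137 = 253
Step 2: 253 << 2 = 1012

1012


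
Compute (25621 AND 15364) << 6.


Step 1: 25621 & 15364 = 9220
Step 2: 9220 << 6 = 590080

590080


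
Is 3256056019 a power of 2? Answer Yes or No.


0b11000010000100110111100011010011. Multiple bits set => No

No


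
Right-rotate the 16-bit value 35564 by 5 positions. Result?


Rotate 0b1000101011101100 right by 5 (16-bit) = 0b110010001010111 = 25687

25687


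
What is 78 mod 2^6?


78 & 63 = 14

14


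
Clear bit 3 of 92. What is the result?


92 & ~(1 << 3) = 84

84


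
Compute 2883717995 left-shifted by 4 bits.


0b10101011111000100000101101101011 << 4 = 0b101010111110001000001011011010110000 = 46139487920

46139487920


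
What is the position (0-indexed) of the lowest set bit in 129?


0b10000001. Lowest set bit at position 0

0


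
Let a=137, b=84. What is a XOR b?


137 ^ 84 = 221

221


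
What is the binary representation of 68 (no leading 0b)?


68 = 1000100 in binary

1000100


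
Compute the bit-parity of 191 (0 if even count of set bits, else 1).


0b10111111 has 7 ones => parity 1

1


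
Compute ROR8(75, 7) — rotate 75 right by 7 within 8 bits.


Rotate 0b1001011 right by 7 (8-bit) = 0b10010110 = 150

150


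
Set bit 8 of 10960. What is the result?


10960 | (1 << 8) = 10960 | 256 = 11216

11216


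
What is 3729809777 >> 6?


0b11011110010100000110000101110001 >> 6 = 0b11011110010100000110000101 = 58278277

58278277


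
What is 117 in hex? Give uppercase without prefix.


117 = 75 hex

75


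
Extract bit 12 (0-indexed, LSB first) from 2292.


0b100011110100, position 12 = 0

0


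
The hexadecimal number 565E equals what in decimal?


565E hex = 22110 decimal

22110


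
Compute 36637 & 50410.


0b1000111100011101 & 0b1100010011101010 = 0b1000010000001000 = 33800

33800


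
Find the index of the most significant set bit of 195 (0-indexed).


0b11000011. Highest set bit at position 7

7


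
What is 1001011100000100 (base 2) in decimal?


1001011100000100 in decimal = 38660

38660


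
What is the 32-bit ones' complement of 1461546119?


1461546119 ^ 4294967295 = 2833421176

2833421176


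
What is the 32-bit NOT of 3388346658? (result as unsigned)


~0b11001001111101100001000100100010 = 0b110110000010011110111011011101 = 906620637 (32-bit unsigned)

906620637


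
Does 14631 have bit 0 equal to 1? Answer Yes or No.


0b11100100100111, bit 0 = 1. Yes

Yes


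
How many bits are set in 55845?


0b1101101000100101 has 8 set bits

8


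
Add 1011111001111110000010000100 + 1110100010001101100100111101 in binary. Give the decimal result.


1011111001111110000010000100 + 1110100010001101100100111101 = 11010011100001011100111000001 = 443595201

443595201


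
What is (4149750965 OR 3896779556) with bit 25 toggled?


Step 1: 4149750965 | 3896779556 = 4284231605
Step 2: 4284231605 ^ (1 << 25) = 4284231605 ^ 33554432 = 4250677173

4250677173


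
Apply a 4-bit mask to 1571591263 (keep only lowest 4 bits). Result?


1571591263 & 15 = 15

15


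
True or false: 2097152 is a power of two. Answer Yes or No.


0b1000000000000000000000. Only one bit set => Yes

Yes


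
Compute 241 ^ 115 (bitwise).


0b11110001 ^ 0b1110011 = 0b10000010 = 130

130


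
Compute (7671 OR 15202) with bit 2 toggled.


Step 1: 7671 | 15202 = 16375
Step 2: 16375 ^ (1 << 2) = 16375 ^ 4 = 16371

16371


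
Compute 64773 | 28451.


0b1111110100000101 | 0b110111100100011 = 0b1111111100100111 = 65319

65319


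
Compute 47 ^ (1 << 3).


47 ^ (1 << 3) = 47 ^ 8 = 39

39


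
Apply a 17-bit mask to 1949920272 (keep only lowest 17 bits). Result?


1949920272 & 131071 = 93200

93200


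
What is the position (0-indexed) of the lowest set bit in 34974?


0b1000100010011110. Lowest set bit at position 1

1


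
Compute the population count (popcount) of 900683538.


0b110101101011110101011100010010 has 17 set bits

17


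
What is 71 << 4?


0b1000111 << 4 = 0b10001110000 = 1136

1136


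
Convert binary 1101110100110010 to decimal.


1101110100110010 in decimal = 56626

56626


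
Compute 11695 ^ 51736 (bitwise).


0b10110110101111 ^ 0b1100101000011000 = 0b1110011110110111 = 59319

59319


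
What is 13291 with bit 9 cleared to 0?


13291 & ~(1 << 9) = 12779

12779


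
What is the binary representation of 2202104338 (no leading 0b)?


2202104338 = 10000011010000010111001000010010 in binary

10000011010000010111001000010010


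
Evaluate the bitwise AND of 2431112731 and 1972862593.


0b10010000111001111101011000011011 & 0b1110101100101110111111010000001 = 0b10000100001110101011000000001 = 277304833

277304833


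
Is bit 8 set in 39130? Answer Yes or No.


0b1001100011011010, bit 8 = 0. No

No


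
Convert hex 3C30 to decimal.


3C30 hex = 15408 decimal

15408


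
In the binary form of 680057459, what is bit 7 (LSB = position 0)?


0b101000100010001101101001110011, position 7 = 0

0


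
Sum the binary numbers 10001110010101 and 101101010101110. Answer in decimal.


10001110010101 + 101101010101110 = 111111001000011 = 32323

32323


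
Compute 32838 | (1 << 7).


32838 | (1 << 7) = 32838 | 128 = 32966

32966


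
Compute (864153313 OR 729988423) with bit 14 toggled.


Step 1: 864153313 | 729988423 = 998506471
Step 2: 998506471 ^ (1 << 14) = 998506471 ^ 16384 = 998490087

998490087


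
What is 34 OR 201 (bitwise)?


0b100010 | 0b11001001 = 0b11101011 = 235

235


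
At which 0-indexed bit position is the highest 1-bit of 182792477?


0b1010111001010011000100011101. Highest set bit at position 27

27


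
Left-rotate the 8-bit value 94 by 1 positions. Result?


Rotate 0b1011110 left by 1 (8-bit) = 0b10111100 = 188

188


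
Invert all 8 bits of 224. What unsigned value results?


224 ^ 255 = 31

31


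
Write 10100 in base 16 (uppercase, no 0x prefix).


10100 = 2774 hex

2774


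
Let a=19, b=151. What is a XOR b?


19 ^ 151 = 132

132


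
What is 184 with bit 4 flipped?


184 ^ (1 << 4) = 184 ^ 16 = 168

168


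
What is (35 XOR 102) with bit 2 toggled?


Step 1: 35 ^ 102 = 69
Step 2: 69 ^ (1 << 2) = 69 ^ 4 = 65

65


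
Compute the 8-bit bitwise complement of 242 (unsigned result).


~0b11110010 = 0b1101 = 13 (8-bit unsigned)

13


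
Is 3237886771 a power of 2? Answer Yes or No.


0b11000000111111100011101100110011. Multiple bits set => No

No


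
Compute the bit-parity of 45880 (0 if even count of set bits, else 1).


0b1011001100111000 has 8 ones => parity 0

0


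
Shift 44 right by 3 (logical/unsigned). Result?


0b101100 >> 3 = 0b101 = 5

5


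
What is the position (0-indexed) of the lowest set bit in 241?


0b11110001. Lowest set bit at position 0

0


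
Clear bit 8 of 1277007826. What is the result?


1277007826 & ~(1 << 8) = 1277007570

1277007570


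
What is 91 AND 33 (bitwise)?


0b1011011 & 0b100001 = 0b1 = 1

1


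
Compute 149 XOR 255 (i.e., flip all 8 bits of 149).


149 ^ 255 = 106

106


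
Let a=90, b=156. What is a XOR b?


90 ^ 156 = 198

198


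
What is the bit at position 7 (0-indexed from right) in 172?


0b10101100, position 7 = 1

1


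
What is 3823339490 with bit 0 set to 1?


3823339490 | (1 << 0) = 3823339490 | 1 = 3823339491

3823339491


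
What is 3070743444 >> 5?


0b10110111000001111101001110010100 >> 5 = 0b101101110000011111010011100 = 95960732

95960732


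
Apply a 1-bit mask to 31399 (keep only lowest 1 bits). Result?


31399 & 1 = 1

1


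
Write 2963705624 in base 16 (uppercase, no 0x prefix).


2963705624 = B0A68F18 hex

B0A68F18


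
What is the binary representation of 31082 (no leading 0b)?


31082 = 111100101101010 in binary

111100101101010


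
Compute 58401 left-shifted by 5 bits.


0b1110010000100001 << 5 = 0b111001000010000100000 = 1868832

1868832


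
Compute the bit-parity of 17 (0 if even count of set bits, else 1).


0b10001 has 2 ones => parity 0

0


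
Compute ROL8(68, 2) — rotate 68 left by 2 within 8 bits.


Rotate 0b1000100 left by 2 (8-bit) = 0b10001 = 17

17


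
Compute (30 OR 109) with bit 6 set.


Step 1: 30 | 109 = 127
Step 2: 127 | (1 << 6) = 127 | 64 = 127

127


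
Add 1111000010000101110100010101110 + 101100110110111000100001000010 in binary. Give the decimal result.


1111000010000101110100010101110 + 101100110110111000100001000010 = 10100101000111100111000011110000 = 2770235632

2770235632


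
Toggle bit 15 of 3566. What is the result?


3566 ^ (1 << 15) = 3566 ^ 32768 = 36334

36334


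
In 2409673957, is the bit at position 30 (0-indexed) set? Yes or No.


0b10001111101000001011010011100101, bit 30 = 0. No

No


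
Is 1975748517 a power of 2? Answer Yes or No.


0b1110101110000111000011110100101. Multiple bits set => No

No


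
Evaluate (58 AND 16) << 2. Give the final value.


Step 1: 58 & 16 = 16
Step 2: 16 << 2 = 64

64


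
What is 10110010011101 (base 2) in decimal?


10110010011101 in decimal = 11421

11421


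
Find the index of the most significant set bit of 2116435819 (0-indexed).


0b1111110001001100011111101101011. Highest set bit at position 30

30


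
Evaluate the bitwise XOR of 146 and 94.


0b10010010 ^ 0b1011110 = 0b11001100 = 204

204


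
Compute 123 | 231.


0b1111011 | 0b11100111 = 0b11111111 = 255

255


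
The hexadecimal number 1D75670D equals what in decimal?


1D75670D hex = 494233357 decimal

494233357


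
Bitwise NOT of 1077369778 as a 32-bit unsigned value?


~0b1000000001101110101101110110010 = 0b10111111110010001010010001001101 = 3217597517 (32-bit unsigned)

3217597517


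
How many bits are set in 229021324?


0b1101101001101001011010001100 has 14 set bits

14


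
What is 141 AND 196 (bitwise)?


0b10001101 & 0b11000100 = 0b10000100 = 132

132


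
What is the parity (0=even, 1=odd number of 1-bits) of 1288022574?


0b1001100110001011010101000101110 has 15 ones => parity 1

1


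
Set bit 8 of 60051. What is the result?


60051 | (1 << 8) = 60051 | 256 = 60307

60307


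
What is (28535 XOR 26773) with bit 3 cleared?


Step 1: 28535 ^ 26773 = 2018
Step 2: 2018 & ~(1 << 3) = 2018

2018


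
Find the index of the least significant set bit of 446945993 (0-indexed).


0b11010101000111101101011001001. Lowest set bit at position 0

0


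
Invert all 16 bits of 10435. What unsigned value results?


10435 ^ 65535 = 55100

55100


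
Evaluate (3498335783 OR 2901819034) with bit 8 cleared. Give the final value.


Step 1: 3498335783 | 2901819034 = 4244012735
Step 2: 4244012735 & ~(1 << 8) = 4244012735

4244012735


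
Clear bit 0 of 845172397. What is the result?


845172397 & ~(1 << 0) = 845172396

845172396


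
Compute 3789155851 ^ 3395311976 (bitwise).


0b11100001110110011110111000001011 ^ 0b11001010011000000101100101101000 = 0b101011101110011011011101100011 = 733591395

733591395


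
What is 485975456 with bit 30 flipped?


485975456 ^ (1 << 30) = 485975456 ^ 1073741824 = 1559717280

1559717280


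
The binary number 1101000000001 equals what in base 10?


1101000000001 in decimal = 6657

6657


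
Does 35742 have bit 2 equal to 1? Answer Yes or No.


0b1000101110011110, bit 2 = 1. Yes

Yes


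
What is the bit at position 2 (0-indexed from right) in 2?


0b10, position 2 = 0

0


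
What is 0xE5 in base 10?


E5 hex = 229 decimal

229


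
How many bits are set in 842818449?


0b110010001111000110001110010001 has 14 set bits

14


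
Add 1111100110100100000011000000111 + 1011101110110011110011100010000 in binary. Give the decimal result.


1111100110100100000011000000111 + 1011101110110011110011100010000 = 11011010101010111110110100010111 = 3668700439

3668700439


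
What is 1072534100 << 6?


0b111111111011011001001001010100 << 6 = 0b111111111011011001001001010100000000 = 68642182400

68642182400


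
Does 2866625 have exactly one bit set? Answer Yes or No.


0b1010111011110111000001. Multiple bits set => No

No


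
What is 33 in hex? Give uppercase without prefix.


33 = 21 hex

21


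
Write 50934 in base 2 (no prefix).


50934 = 1100011011110110 in binary

1100011011110110


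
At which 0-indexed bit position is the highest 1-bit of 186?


0b10111010. Highest set bit at position 7

7


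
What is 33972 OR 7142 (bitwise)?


0b1000010010110100 | 0b1101111100110 = 0b1001111111110110 = 40950

40950


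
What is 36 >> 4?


0b100100 >> 4 = 0b10 = 2

2


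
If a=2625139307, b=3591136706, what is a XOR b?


2625139307 ^ 3591136706 = 1249122217

1249122217


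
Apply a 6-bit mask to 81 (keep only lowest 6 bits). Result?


81 & 63 = 17

17


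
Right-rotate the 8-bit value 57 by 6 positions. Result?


Rotate 0b111001 right by 6 (8-bit) = 0b11100100 = 228

228


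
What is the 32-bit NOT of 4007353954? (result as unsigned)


~0b11101110110110110101111001100010 = 0b10001001001001010000110011101 = 287613341 (32-bit unsigned)

287613341


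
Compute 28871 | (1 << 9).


28871 | (1 << 9) = 28871 | 512 = 29383

29383


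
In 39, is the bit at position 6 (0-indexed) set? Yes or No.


0b100111, bit 6 = 0. No

No


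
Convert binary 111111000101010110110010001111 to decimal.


111111000101010110110010001111 in decimal = 1058368655

1058368655


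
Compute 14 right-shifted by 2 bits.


0b1110 >> 2 = 0b11 = 3

3


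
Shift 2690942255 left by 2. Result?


0b10100000011001001000010100101111 << 2 = 0b1010000001100100100001010010111100 = 10763769020

10763769020


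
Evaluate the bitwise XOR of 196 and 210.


0b11000100 ^ 0b11010010 = 0b10110 = 22

22


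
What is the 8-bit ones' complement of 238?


238 ^ 255 = 17

17


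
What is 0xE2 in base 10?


E2 hex = 226 decimal

226


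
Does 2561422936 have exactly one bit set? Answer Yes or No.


0b10011000101011000011011001011000. Multiple bits set => No

No


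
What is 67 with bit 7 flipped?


67 ^ (1 << 7) = 67 ^ 128 = 195

195


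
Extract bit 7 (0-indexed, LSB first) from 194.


0b11000010, position 7 = 1

1


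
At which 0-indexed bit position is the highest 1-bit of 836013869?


0b110001110101001000111100101101. Highest set bit at position 29

29


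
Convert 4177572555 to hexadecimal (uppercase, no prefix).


4177572555 = F900B2CB hex

F900B2CB


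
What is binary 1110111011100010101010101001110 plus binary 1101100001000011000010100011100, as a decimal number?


1110111011100010101010101001110 + 1101100001000011000010100011100 = 11100011100100101101101001101010 = 3818052202

3818052202


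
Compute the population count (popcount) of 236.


0b11101100 has 5 set bits

5


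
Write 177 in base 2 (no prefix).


177 = 10110001 in binary

10110001


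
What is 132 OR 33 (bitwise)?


0b10000100 | 0b100001 = 0b10100101 = 165

165


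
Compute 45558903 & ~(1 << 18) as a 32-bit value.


45558903 & ~(1 << 18) = 45296759

45296759


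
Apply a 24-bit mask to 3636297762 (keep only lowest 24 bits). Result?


3636297762 & 16777215 = 12419106

12419106


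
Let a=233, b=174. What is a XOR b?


233 ^ 174 = 71

71


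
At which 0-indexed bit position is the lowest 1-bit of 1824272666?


0b1101100101111000011000100011010. Lowest set bit at position 1

1


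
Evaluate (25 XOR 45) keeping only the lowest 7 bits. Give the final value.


Step 1: 25 ^ 45 = 52
Step 2: 52 & 127 = 52

52


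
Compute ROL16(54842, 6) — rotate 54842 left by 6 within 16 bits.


Rotate 0b1101011000111010 left by 6 (16-bit) = 0b1000111010110101 = 36533

36533


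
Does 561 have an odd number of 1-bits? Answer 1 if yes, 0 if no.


0b1000110001 has 4 ones => parity 0

0


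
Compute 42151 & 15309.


0b1010010010100111 & 0b11101111001101 = 0b10000010000101 = 8325

8325


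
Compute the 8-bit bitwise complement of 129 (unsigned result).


~0b10000001 = 0b1111110 = 126 (8-bit unsigned)

126


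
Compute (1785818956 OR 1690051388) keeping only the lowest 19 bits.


Step 1: 1785818956 | 1690051388 = 1862102908
Step 2: 1862102908 & 524287 = 356220

356220


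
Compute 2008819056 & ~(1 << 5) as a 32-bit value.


2008819056 & ~(1 << 5) = 2008819024

2008819024


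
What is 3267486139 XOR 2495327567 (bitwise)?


0b11000010110000011110000110111011 ^ 0b10010100101110111010110101001111 = 0b1010110011110100100110011110100 = 1450855668

1450855668


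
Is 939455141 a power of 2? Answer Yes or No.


0b110111111111101111001010100101. Multiple bits set => No

No


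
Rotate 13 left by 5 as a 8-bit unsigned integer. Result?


Rotate 0b1101 left by 5 (8-bit) = 0b10100001 = 161

161


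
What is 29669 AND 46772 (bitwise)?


0b111001111100101 & 0b1011011010110100 = 0b11001010100100 = 12964

12964


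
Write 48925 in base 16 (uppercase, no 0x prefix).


48925 = BF1D hex

BF1D


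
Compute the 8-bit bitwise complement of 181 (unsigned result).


~0b10110101 = 0b1001010 = 74 (8-bit unsigned)

74


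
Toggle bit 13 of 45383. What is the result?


45383 ^ (1 << 13) = 45383 ^ 8192 = 37191

37191


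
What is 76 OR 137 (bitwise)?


0b1001100 | 0b10001001 = 0b11001101 = 205

205


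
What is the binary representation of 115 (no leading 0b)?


115 = 1110011 in binary

1110011


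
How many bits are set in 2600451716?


0b10011010111111111011111010000100 has 20 set bits

20


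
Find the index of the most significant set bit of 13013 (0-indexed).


0b11001011010101. Highest set bit at position 13

13


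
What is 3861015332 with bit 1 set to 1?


3861015332 | (1 << 1) = 3861015332 | 2 = 3861015334

3861015334


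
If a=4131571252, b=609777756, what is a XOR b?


4131571252 ^ 609777756 = 3524968040

3524968040


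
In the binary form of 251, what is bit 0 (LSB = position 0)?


0b11111011, position 0 = 1

1


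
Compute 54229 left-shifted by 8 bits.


0b1101001111010101 << 8 = 0b110100111101010100000000 = 13882624

13882624


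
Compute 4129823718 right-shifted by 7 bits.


0b11110110001010000001101111100110 >> 7 = 0b1111011000101000000110111 = 32264247

32264247


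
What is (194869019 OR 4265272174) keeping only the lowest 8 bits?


Step 1: 194869019 | 4265272174 = 4290770815
Step 2: 4290770815 & 255 = 127

127


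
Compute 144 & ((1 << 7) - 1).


144 & 127 = 16

16


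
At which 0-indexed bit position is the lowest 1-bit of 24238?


0b101111010101110. Lowest set bit at position 1

1


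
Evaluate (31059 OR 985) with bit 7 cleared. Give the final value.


Step 1: 31059 | 985 = 31707
Step 2: 31707 & ~(1 << 7) = 31579

31579


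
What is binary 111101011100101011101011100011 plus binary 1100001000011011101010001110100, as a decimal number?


111101011100101011101011100011 + 1100001000011011101010001110100 = 10011110100000001000111101010111 = 2659225431

2659225431


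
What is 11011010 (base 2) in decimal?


11011010 in decimal = 218

218


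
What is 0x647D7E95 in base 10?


647D7E95 hex = 1685946005 decimal

1685946005


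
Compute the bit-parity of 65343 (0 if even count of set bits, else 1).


0b1111111100111111 has 14 ones => parity 0

0


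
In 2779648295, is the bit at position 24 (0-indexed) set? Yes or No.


0b10100101101011100001000100100111, bit 24 = 1. Yes

Yes


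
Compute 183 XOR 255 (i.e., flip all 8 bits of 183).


183 ^ 255 = 72

72


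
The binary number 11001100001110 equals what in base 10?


11001100001110 in decimal = 13070

13070


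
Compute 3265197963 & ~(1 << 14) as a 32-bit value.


3265197963 & ~(1 << 14) = 3265181579

3265181579


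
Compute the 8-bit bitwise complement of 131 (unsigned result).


~0b10000011 = 0b1111100 = 124 (8-bit unsigned)

124


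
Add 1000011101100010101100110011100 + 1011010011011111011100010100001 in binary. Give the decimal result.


1000011101100010101100110011100 + 1011010011011111011100010100001 = 10011110001000010001001000111101 = 2652967485

2652967485


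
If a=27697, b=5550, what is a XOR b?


27697 ^ 5550 = 31135

31135


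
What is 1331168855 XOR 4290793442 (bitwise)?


0b1001111010110000000011001010111 ^ 0b11111111110000000100111111100010 = 0b10110000100110000100100110110101 = 2962770357

2962770357


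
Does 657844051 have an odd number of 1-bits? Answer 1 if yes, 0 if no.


0b100111001101011110011101010011 has 18 ones => parity 0

0


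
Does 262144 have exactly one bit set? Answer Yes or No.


0b1000000000000000000. Only one bit set => Yes

Yes


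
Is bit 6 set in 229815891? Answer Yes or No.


0b1101101100101011011001010011, bit 6 = 1. Yes

Yes


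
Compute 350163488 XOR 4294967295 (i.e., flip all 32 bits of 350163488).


350163488 ^ 4294967295 = 3944803807

3944803807


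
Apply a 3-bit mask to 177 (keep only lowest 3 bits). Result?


177 & 7 = 1

1


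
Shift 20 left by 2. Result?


0b10100 << 2 = 0b1010000 = 80

80


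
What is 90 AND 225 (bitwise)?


0b1011010 & 0b11100001 = 0b1000000 = 64

64


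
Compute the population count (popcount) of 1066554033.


0b111111100100100101001010110001 has 16 set bits

16


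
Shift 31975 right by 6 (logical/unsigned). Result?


0b111110011100111 >> 6 = 0b111110011 = 499

499


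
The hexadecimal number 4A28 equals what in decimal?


4A28 hex = 18984 decimal

18984


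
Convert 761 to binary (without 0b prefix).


761 = 1011111001 in binary

1011111001


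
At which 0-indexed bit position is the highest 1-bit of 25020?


0b110000110111100. Highest set bit at position 14

14


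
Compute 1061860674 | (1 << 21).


1061860674 | (1 << 21) = 1061860674 | 2097152 = 1063957826

1063957826


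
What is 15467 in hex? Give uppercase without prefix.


15467 = 3C6B hex

3C6B


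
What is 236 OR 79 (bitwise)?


0b11101100 | 0b1001111 = 0b11101111 = 239

239


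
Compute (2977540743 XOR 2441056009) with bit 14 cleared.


Step 1: 2977540743 ^ 2441056009 = 537273742
Step 2: 537273742 & ~(1 << 14) = 537273742

537273742


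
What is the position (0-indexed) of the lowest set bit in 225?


0b11100001. Lowest set bit at position 0

0


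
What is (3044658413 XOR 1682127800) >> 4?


Step 1: 3044658413 ^ 1682127800 = 3510302549
Step 2: 3510302549 >> 4 = 219393909

219393909


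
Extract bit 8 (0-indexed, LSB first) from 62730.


0b1111010100001010, position 8 = 1

1


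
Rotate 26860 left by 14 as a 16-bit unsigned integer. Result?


Rotate 0b110100011101100 left by 14 (16-bit) = 0b1101000111011 = 6715

6715


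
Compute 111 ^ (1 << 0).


111 ^ (1 << 0) = 111 ^ 1 = 110

110


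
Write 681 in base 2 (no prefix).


681 = 1010101001 in binary

1010101001


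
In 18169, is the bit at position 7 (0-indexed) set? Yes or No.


0b100011011111001, bit 7 = 1. Yes

Yes


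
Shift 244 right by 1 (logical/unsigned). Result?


0b11110100 >> 1 = 0b1111010 = 122

122


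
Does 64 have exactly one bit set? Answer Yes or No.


0b1000000. Only one bit set => Yes

Yes


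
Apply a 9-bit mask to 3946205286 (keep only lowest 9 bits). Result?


3946205286 & 511 = 102

102


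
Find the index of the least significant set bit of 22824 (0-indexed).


0b101100100101000. Lowest set bit at position 3

3


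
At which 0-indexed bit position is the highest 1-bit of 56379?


0b1101110000111011. Highest set bit at position 15

15


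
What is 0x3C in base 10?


3C hex = 60 decimal

60


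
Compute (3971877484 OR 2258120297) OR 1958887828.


Step 1: 3971877484 | 2258120297 = 4005441133
Step 2: 4005441133 | 1958887828 = 4278087677

4278087677


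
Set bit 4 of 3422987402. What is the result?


3422987402 | (1 << 4) = 3422987402 | 16 = 3422987418

3422987418


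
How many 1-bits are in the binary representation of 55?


0b110111 has 5 set bits

5


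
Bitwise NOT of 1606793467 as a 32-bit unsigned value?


~0b1011111110001011011100011111011 = 0b10100000001110100100011100000100 = 2688173828 (32-bit unsigned)

2688173828


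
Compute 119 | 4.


0b1110111 | 0b100 = 0b1110111 = 119

119


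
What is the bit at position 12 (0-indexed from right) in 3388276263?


0b11001001111101001111111000100111, position 12 = 1

1


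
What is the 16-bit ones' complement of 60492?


60492 ^ 65535 = 5043

5043


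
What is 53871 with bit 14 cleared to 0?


53871 & ~(1 << 14) = 37487

37487


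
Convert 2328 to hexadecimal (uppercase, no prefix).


2328 = 918 hex

918


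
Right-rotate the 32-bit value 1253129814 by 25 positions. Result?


Rotate 0b1001010101100010011111001010110 right by 25 (32-bit) = 0b1011000100111110010101100100101 = 1486826277

1486826277


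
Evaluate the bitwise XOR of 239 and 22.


0b11101111 ^ 0b10110 = 0b11111001 = 249

249


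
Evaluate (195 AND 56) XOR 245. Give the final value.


Step 1: 195 & 56 = 0
Step 2: 0 ^ 245 = 245

245


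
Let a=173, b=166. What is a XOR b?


173 ^ 166 = 11

11


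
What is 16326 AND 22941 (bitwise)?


0b11111111000110 & 0b101100110011101 = 0b1100110000100 = 6532

6532


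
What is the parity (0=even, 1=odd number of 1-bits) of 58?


0b111010 has 4 ones => parity 0

0


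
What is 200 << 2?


0b11001000 << 2 = 0b1100100000 = 800

800


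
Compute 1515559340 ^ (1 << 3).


1515559340 ^ (1 << 3) = 1515559340 ^ 8 = 1515559332

1515559332


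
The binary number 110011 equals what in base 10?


110011 in decimal = 51

51


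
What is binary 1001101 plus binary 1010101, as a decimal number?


1001101 + 1010101 = 10100010 = 162

162


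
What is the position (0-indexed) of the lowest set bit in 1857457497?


0b1101110101101101000110101011001. Lowest set bit at position 0

0


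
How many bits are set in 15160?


0b11101100111000 has 8 set bits

8


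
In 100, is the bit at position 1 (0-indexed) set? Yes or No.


0b1100100, bit 1 = 0. No

No


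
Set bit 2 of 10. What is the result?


10 | (1 << 2) = 10 | 4 = 14

14


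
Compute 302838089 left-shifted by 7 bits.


0b10010000011001111000101001001 << 7 = 0b100100000110011110001010010010000000 = 38763275392

38763275392


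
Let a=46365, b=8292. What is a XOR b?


46365 ^ 8292 = 38265

38265


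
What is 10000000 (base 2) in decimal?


10000000 in decimal = 128

128


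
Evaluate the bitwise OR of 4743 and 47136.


0b1001010000111 | 0b1011100000100000 = 0b1011101010100111 = 47783

47783


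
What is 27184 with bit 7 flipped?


27184 ^ (1 << 7) = 27184 ^ 128 = 27312

27312


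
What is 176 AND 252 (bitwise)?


0b10110000 & 0b11111100 = 0b10110000 = 176

176


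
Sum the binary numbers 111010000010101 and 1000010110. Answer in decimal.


111010000010101 + 1000010110 = 111011000101011 = 30251

30251


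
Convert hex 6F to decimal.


6F hex = 111 decimal

111


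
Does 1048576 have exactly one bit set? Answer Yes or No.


0b100000000000000000000. Only one bit set => Yes

Yes


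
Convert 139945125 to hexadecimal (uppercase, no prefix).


139945125 = 85764A5 hex

85764A5


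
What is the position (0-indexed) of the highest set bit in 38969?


0b1001100000111001. Highest set bit at position 15

15


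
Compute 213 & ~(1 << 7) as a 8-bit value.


213 & ~(1 << 7) = 85

85


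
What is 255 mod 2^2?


255 & 3 = 3

3


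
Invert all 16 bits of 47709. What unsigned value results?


47709 ^ 65535 = 17826

17826


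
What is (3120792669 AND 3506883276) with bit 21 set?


Step 1: 3120792669 & 3506883276 = 2416083020
Step 2: 2416083020 | (1 << 21) = 2416083020 | 2097152 = 2418180172

2418180172


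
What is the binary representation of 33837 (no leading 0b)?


33837 = 1000010000101101 in binary

1000010000101101


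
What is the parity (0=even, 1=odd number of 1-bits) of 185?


0b10111001 has 5 ones => parity 1

1


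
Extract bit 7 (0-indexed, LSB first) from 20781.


0b101000100101101, position 7 = 0

0


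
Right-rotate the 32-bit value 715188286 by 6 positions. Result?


Rotate 0b101010101000001110100000111110 right by 6 (32-bit) = 0b11111000101010101000001110100000 = 4171924384

4171924384


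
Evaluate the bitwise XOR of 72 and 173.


0b1001000 ^ 0b10101101 = 0b11100101 = 229

229


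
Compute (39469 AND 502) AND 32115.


Step 1: 39469 & 502 = 36
Step 2: 36 & 32115 = 32

32


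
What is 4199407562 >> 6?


0b11111010010011011101111111001010 >> 6 = 0b11111010010011011101111111 = 65615743

65615743


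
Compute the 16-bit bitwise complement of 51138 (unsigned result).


~0b1100011111000010 = 0b11100000111101 = 14397 (16-bit unsigned)

14397


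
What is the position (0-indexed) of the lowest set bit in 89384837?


0b101010100111110011110000101. Lowest set bit at position 0

0


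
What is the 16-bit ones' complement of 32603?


32603 ^ 65535 = 32932

32932


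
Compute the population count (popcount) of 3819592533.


0b11100011101010100101101101010101 has 18 set bits

18


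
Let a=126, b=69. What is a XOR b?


126 ^ 69 = 59

59


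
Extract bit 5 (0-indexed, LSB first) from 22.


0b10110, position 5 = 0

0


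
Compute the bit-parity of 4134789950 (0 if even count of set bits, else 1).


0b11110110011100111110001100111110 has 21 ones => parity 1

1


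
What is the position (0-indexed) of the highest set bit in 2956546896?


0b10110000001110010101001101010000. Highest set bit at position 31

31


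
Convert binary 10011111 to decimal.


10011111 in decimal = 159

159


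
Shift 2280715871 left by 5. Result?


0b10000111111100001111011001011111 << 5 = 0b1000011111110000111101100101111100000 = 72982907872

72982907872


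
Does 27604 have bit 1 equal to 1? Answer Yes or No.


0b110101111010100, bit 1 = 0. No

No


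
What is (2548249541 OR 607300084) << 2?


Step 1: 2548249541 | 607300084 = 3086203893
Step 2: 3086203893 << 2 = 12344815572

12344815572


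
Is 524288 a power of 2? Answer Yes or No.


0b10000000000000000000. Only one bit set => Yes

Yes


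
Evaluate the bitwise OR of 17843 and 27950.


0b100010110110011 | 0b110110100101110 = 0b110110110111111 = 28095

28095


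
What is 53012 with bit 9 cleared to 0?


53012 & ~(1 << 9) = 52500

52500
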